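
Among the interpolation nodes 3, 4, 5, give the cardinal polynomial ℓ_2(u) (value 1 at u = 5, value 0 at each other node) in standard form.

ℓ_2(u) = (1/2)u^2 - (7/2)u + 6

ℓ_2(u) = (u - 3)(u - 4) / [(2)·(1)]
       = (u^2 - 7u + 12) / (2)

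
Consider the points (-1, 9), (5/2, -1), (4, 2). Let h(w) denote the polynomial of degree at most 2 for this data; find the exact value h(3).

-17/35

L_0(3) = (1/2)·(-1)/[(-7/2)·(-5)] = -1/35
L_1(3) = (4)·(-1)/[(7/2)·(-3/2)] = 16/21
L_2(3) = (4)·(1/2)/[(5)·(3/2)] = 4/15
Sum: 9·(-1/35) + (-1)·(16/21) + 2·(4/15) = -17/35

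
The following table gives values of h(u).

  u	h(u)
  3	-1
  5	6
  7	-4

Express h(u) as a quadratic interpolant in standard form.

h(u) = -(17/8)u^2 + (41/2)u - 347/8

Newton's divided differences:
h[3,5] = (6 - (-1)) / (5 - 3) = 7/2
h[5,7] = (-4 - 6) / (7 - 5) = -5
h[3,5,7] = (-5 - 7/2) / (7 - 3) = -17/8
h(u) = -1 + (7/2)·(u - 3) + (-17/8)·(u - 3)(u - 5)
Expanding: h(u) = -(17/8)u^2 + (41/2)u - 347/8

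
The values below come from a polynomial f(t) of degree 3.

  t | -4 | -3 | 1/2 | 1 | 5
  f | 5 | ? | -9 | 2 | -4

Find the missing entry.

The 4 known values determine f uniquely (degree ≤ 3).
Evaluate each Lagrange basis at t = -3:
L_0(-3) = (-7/2)·(-4)·(-8)/[(-9/2)·(-5)·(-9)] = 224/405
L_1(-3) = (1)·(-4)·(-8)/[(9/2)·(-1/2)·(-9/2)] = 256/81
L_2(-3) = (1)·(-7/2)·(-8)/[(5)·(1/2)·(-4)] = -14/5
L_3(-3) = (1)·(-7/2)·(-4)/[(9)·(9/2)·(4)] = 7/81
Sum: 5·(224/405) + (-9)·(256/81) + 2·(-14/5) + (-4)·(7/81) = -12808/405

-12808/405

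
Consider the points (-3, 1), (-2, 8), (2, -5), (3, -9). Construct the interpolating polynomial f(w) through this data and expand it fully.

f(w) = (19/60)w^3 - (11/10)w^2 - (271/60)w + 59/10

L_0(w) = (w + 2)(w - 2)(w - 3) / [-30] = -(1/30)w^3 + (1/10)w^2 + (2/15)w - 2/5
L_1(w) = (w + 3)(w - 2)(w - 3) / [20] = (1/20)w^3 - (1/10)w^2 - (9/20)w + 9/10
L_2(w) = (w + 3)(w + 2)(w - 3) / [-20] = -(1/20)w^3 - (1/10)w^2 + (9/20)w + 9/10
L_3(w) = (w + 3)(w + 2)(w - 2) / [30] = (1/30)w^3 + (1/10)w^2 - (2/15)w - 2/5
f(w) = 1·L_0 + 8·L_1 + (-5)·L_2 + (-9)·L_3
  1·L_0(w) = -(1/30)w^3 + (1/10)w^2 + (2/15)w - 2/5
  8·L_1(w) = (2/5)w^3 - (4/5)w^2 - (18/5)w + 36/5
  (-5)·L_2(w) = (1/4)w^3 + (1/2)w^2 - (9/4)w - 9/2
  (-9)·L_3(w) = -(3/10)w^3 - (9/10)w^2 + (6/5)w + 18/5
Adding term by term: (19/60)w^3 - (11/10)w^2 - (271/60)w + 59/10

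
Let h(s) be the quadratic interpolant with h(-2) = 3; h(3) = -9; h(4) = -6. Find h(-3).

54/5

Using Newton's divided-difference form:
h[-2,3] = (-9 - 3) / (3 - (-2)) = -12/5
h[3,4] = (-6 - (-9)) / (4 - 3) = 3
h[-2,3,4] = (3 - (-12/5)) / (4 - (-2)) = 9/10
h(-3) = 3 + (-12/5)·(-1) + (9/10)·(-1)·(-6) = 54/5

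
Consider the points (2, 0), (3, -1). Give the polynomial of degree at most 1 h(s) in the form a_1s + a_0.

h(s) = -s + 2

Build the Lagrange basis polynomials:
L_0(s) = (s - 3) / [-1] = -s + 3
L_1(s) = (s - 2) / [1] = s - 2
h(s) = 0·L_0 + (-1)·L_1
  0·L_0(s) = 0
  (-1)·L_1(s) = -s + 2
Adding term by term: -s + 2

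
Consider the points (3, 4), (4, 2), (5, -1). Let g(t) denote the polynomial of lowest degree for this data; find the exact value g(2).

5

L_0(2) = (-2)·(-3)/[(-1)·(-2)] = 3
L_1(2) = (-1)·(-3)/[(1)·(-1)] = -3
L_2(2) = (-1)·(-2)/[(2)·(1)] = 1
Sum: 4·(3) + 2·(-3) + (-1)·(1) = 5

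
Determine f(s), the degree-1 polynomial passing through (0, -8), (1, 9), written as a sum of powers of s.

f(s) = 17s - 8

L_0(s) = (s - 1) / [-1] = -s + 1
L_1(s) = s / [1] = s
f(s) = (-8)·L_0 + 9·L_1
  (-8)·L_0(s) = 8s - 8
  9·L_1(s) = 9s
Adding term by term: 17s - 8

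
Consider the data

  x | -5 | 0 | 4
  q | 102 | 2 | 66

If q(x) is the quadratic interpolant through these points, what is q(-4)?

Evaluate each Lagrange basis at x = -4:
L_0(-4) = (-4)·(-8)/[(-5)·(-9)] = 32/45
L_1(-4) = (1)·(-8)/[(5)·(-4)] = 2/5
L_2(-4) = (1)·(-4)/[(9)·(4)] = -1/9
Sum: 102·(32/45) + 2·(2/5) + 66·(-1/9) = 66

66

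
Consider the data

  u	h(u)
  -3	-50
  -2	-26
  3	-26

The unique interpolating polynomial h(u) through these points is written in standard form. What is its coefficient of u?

Build the Lagrange basis polynomials:
L_0(u) = (u + 2)(u - 3) / [6] = (1/6)u^2 - (1/6)u - 1
L_1(u) = (u + 3)(u - 3) / [-5] = -(1/5)u^2 + 9/5
L_2(u) = (u + 3)(u + 2) / [30] = (1/30)u^2 + (1/6)u + 1/5
h(u) = (-50)·L_0 + (-26)·L_1 + (-26)·L_2
Only the coefficient of u is needed; take it from each L_i and combine:
(-50)·(-1/6) + (-26)·(0) + (-26)·(1/6) = 4

4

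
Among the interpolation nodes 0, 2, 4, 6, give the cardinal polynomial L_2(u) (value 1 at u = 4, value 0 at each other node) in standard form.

L_2(u) = -(1/16)u^3 + (1/2)u^2 - (3/4)u

L_2(u) = u(u - 2)(u - 6) / [(4)·(2)·(-2)]
       = (u^3 - 8u^2 + 12u) / (-16)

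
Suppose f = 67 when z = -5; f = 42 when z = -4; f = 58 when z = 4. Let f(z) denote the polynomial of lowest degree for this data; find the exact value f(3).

35

Evaluate each Lagrange basis at z = 3:
L_0(3) = (7)·(-1)/[(-1)·(-9)] = -7/9
L_1(3) = (8)·(-1)/[(1)·(-8)] = 1
L_2(3) = (8)·(7)/[(9)·(8)] = 7/9
Sum: 67·(-7/9) + 42·(1) + 58·(7/9) = 35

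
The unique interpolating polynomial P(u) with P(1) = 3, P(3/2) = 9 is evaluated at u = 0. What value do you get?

Evaluate each Lagrange basis at u = 0:
L_0(0) = (-3/2)/[(-1/2)] = 3
L_1(0) = (-1)/[(1/2)] = -2
Sum: 3·(3) + 9·(-2) = -9

-9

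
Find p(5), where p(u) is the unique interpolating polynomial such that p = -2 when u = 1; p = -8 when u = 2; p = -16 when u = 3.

-38

L_0(5) = (3)·(2)/[(-1)·(-2)] = 3
L_1(5) = (4)·(2)/[(1)·(-1)] = -8
L_2(5) = (4)·(3)/[(2)·(1)] = 6
Sum: (-2)·(3) + (-8)·(-8) + (-16)·(6) = -38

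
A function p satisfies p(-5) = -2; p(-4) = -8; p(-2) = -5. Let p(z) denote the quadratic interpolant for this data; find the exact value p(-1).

Using Newton's divided-difference form:
p[-5,-4] = (-8 - (-2)) / (-4 - (-5)) = -6
p[-4,-2] = (-5 - (-8)) / (-2 - (-4)) = 3/2
p[-5,-4,-2] = (3/2 - (-6)) / (-2 - (-5)) = 5/2
p(-1) = -2 + (-6)·(4) + (5/2)·(4)·(3) = 4

4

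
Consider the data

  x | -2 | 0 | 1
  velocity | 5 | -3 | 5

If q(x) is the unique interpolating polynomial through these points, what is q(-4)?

45

Using Newton's divided-difference form:
q[-2,0] = (-3 - 5) / (0 - (-2)) = -4
q[0,1] = (5 - (-3)) / (1 - 0) = 8
q[-2,0,1] = (8 - (-4)) / (1 - (-2)) = 4
q(-4) = 5 + (-4)·(-2) + 4·(-2)·(-4) = 45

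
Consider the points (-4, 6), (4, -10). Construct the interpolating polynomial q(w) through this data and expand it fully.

Build the Lagrange basis polynomials:
L_0(w) = (w - 4) / [-8] = -(1/8)w + 1/2
L_1(w) = (w + 4) / [8] = (1/8)w + 1/2
q(w) = 6·L_0 + (-10)·L_1
  6·L_0(w) = -(3/4)w + 3
  (-10)·L_1(w) = -(5/4)w - 5
Adding term by term: -2w - 2

q(w) = -2w - 2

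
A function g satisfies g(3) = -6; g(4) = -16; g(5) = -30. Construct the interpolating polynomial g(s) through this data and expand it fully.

g(s) = -2s^2 + 4s

Newton's divided differences:
g[3,4] = (-16 - (-6)) / (4 - 3) = -10
g[4,5] = (-30 - (-16)) / (5 - 4) = -14
g[3,4,5] = (-14 - (-10)) / (5 - 3) = -2
g(s) = -6 + (-10)·(s - 3) + (-2)·(s - 3)(s - 4)
Expanding: g(s) = -2s^2 + 4s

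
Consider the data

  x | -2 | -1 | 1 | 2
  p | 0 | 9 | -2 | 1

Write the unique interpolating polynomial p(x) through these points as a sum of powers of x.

p(x) = (23/12)x^3 - x^2 - (89/12)x + 9/2

Build the Lagrange basis polynomials:
L_0(x) = (x + 1)(x - 1)(x - 2) / [-12] = -(1/12)x^3 + (1/6)x^2 + (1/12)x - 1/6
L_1(x) = (x + 2)(x - 1)(x - 2) / [6] = (1/6)x^3 - (1/6)x^2 - (2/3)x + 2/3
L_2(x) = (x + 2)(x + 1)(x - 2) / [-6] = -(1/6)x^3 - (1/6)x^2 + (2/3)x + 2/3
L_3(x) = (x + 2)(x + 1)(x - 1) / [12] = (1/12)x^3 + (1/6)x^2 - (1/12)x - 1/6
p(x) = 0·L_0 + 9·L_1 + (-2)·L_2 + 1·L_3
  0·L_0(x) = 0
  9·L_1(x) = (3/2)x^3 - (3/2)x^2 - 6x + 6
  (-2)·L_2(x) = (1/3)x^3 + (1/3)x^2 - (4/3)x - 4/3
  1·L_3(x) = (1/12)x^3 + (1/6)x^2 - (1/12)x - 1/6
Adding term by term: (23/12)x^3 - x^2 - (89/12)x + 9/2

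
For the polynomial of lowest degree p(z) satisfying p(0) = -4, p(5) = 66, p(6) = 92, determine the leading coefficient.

2

The leading coefficient equals the top divided difference p[0,5,6].
p[0,5] = (66 - (-4)) / (5 - 0) = 14
p[5,6] = (92 - 66) / (6 - 5) = 26
p[0,5,6] = (26 - 14) / (6 - 0) = 2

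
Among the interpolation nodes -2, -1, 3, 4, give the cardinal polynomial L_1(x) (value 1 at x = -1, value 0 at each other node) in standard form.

L_1(x) = (x + 2)(x - 3)(x - 4) / [(1)·(-4)·(-5)]
       = (x^3 - 5x^2 - 2x + 24) / (20)

L_1(x) = (1/20)x^3 - (1/4)x^2 - (1/10)x + 6/5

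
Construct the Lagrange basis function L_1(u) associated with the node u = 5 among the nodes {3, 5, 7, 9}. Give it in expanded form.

L_1(u) = (1/16)u^3 - (19/16)u^2 + (111/16)u - 189/16

L_1(u) = (u - 3)(u - 7)(u - 9) / [(2)·(-2)·(-4)]
       = (u^3 - 19u^2 + 111u - 189) / (16)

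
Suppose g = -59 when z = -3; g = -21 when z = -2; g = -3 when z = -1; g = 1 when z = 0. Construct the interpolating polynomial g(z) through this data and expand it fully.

Build the Lagrange basis polynomials:
L_0(z) = (z + 2)(z + 1)z / [-6] = -(1/6)z^3 - (1/2)z^2 - (1/3)z
L_1(z) = (z + 3)(z + 1)z / [2] = (1/2)z^3 + 2z^2 + (3/2)z
L_2(z) = (z + 3)(z + 2)z / [-2] = -(1/2)z^3 - (5/2)z^2 - 3z
L_3(z) = (z + 3)(z + 2)(z + 1) / [6] = (1/6)z^3 + z^2 + (11/6)z + 1
g(z) = (-59)·L_0 + (-21)·L_1 + (-3)·L_2 + 1·L_3
  (-59)·L_0(z) = (59/6)z^3 + (59/2)z^2 + (59/3)z
  (-21)·L_1(z) = -(21/2)z^3 - 42z^2 - (63/2)z
  (-3)·L_2(z) = (3/2)z^3 + (15/2)z^2 + 9z
  1·L_3(z) = (1/6)z^3 + z^2 + (11/6)z + 1
Adding term by term: z^3 - 4z^2 - z + 1

g(z) = z^3 - 4z^2 - z + 1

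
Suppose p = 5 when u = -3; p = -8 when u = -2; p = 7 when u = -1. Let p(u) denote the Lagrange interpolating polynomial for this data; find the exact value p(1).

Evaluate each Lagrange basis at u = 1:
L_0(1) = (3)·(2)/[(-1)·(-2)] = 3
L_1(1) = (4)·(2)/[(1)·(-1)] = -8
L_2(1) = (4)·(3)/[(2)·(1)] = 6
Sum: 5·(3) + (-8)·(-8) + 7·(6) = 121

121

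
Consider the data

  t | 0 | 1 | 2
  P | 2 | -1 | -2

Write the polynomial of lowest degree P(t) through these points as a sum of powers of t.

P(t) = t^2 - 4t + 2

Build the Lagrange basis polynomials:
L_0(t) = (t - 1)(t - 2) / [2] = (1/2)t^2 - (3/2)t + 1
L_1(t) = t(t - 2) / [-1] = -t^2 + 2t
L_2(t) = t(t - 1) / [2] = (1/2)t^2 - (1/2)t
P(t) = 2·L_0 + (-1)·L_1 + (-2)·L_2
  2·L_0(t) = t^2 - 3t + 2
  (-1)·L_1(t) = t^2 - 2t
  (-2)·L_2(t) = -t^2 + t
Adding term by term: t^2 - 4t + 2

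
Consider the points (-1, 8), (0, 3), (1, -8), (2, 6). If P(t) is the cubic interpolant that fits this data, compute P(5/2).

513/16

Evaluate each Lagrange basis at t = 5/2:
L_0(5/2) = (5/2)·(3/2)·(1/2)/[(-1)·(-2)·(-3)] = -5/16
L_1(5/2) = (7/2)·(3/2)·(1/2)/[(1)·(-1)·(-2)] = 21/16
L_2(5/2) = (7/2)·(5/2)·(1/2)/[(2)·(1)·(-1)] = -35/16
L_3(5/2) = (7/2)·(5/2)·(3/2)/[(3)·(2)·(1)] = 35/16
Sum: 8·(-5/16) + 3·(21/16) + (-8)·(-35/16) + 6·(35/16) = 513/16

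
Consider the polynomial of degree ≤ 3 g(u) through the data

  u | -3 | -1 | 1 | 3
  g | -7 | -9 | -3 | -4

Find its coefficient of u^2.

1/16

Build the Lagrange basis polynomials:
L_0(u) = (u + 1)(u - 1)(u - 3) / [-48] = -(1/48)u^3 + (1/16)u^2 + (1/48)u - 1/16
L_1(u) = (u + 3)(u - 1)(u - 3) / [16] = (1/16)u^3 - (1/16)u^2 - (9/16)u + 9/16
L_2(u) = (u + 3)(u + 1)(u - 3) / [-16] = -(1/16)u^3 - (1/16)u^2 + (9/16)u + 9/16
L_3(u) = (u + 3)(u + 1)(u - 1) / [48] = (1/48)u^3 + (1/16)u^2 - (1/48)u - 1/16
g(u) = (-7)·L_0 + (-9)·L_1 + (-3)·L_2 + (-4)·L_3
Only the coefficient of u^2 is needed; take it from each L_i and combine:
(-7)·(1/16) + (-9)·(-1/16) + (-3)·(-1/16) + (-4)·(1/16) = 1/16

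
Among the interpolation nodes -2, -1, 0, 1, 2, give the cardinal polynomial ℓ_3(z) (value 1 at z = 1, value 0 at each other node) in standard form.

ℓ_3(z) = (z + 2)(z + 1)z(z - 2) / [(3)·(2)·(1)·(-1)]
       = (z^4 + z^3 - 4z^2 - 4z) / (-6)

ℓ_3(z) = -(1/6)z^4 - (1/6)z^3 + (2/3)z^2 + (2/3)z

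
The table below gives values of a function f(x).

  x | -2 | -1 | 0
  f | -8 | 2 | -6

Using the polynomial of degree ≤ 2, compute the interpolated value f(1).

-32

L_0(1) = (2)·(1)/[(-1)·(-2)] = 1
L_1(1) = (3)·(1)/[(1)·(-1)] = -3
L_2(1) = (3)·(2)/[(2)·(1)] = 3
Sum: (-8)·(1) + 2·(-3) + (-6)·(3) = -32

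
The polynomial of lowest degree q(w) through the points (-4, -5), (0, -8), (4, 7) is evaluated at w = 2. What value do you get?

-11/4

Evaluate each Lagrange basis at w = 2:
L_0(2) = (2)·(-2)/[(-4)·(-8)] = -1/8
L_1(2) = (6)·(-2)/[(4)·(-4)] = 3/4
L_2(2) = (6)·(2)/[(8)·(4)] = 3/8
Sum: (-5)·(-1/8) + (-8)·(3/4) + 7·(3/8) = -11/4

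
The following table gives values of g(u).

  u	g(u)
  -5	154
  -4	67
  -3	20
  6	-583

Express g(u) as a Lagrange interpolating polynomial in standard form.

Build the Lagrange basis polynomials:
L_0(u) = (u + 4)(u + 3)(u - 6) / [-22] = -(1/22)u^3 - (1/22)u^2 + (15/11)u + 36/11
L_1(u) = (u + 5)(u + 3)(u - 6) / [10] = (1/10)u^3 + (1/5)u^2 - (33/10)u - 9
L_2(u) = (u + 5)(u + 4)(u - 6) / [-18] = -(1/18)u^3 - (1/6)u^2 + (17/9)u + 20/3
L_3(u) = (u + 5)(u + 4)(u + 3) / [990] = (1/990)u^3 + (2/165)u^2 + (47/990)u + 2/33
g(u) = 154·L_0 + 67·L_1 + 20·L_2 + (-583)·L_3
  154·L_0(u) = -7u^3 - 7u^2 + 210u + 504
  67·L_1(u) = (67/10)u^3 + (67/5)u^2 - (2211/10)u - 603
  20·L_2(u) = -(10/9)u^3 - (10/3)u^2 + (340/9)u + 400/3
  (-583)·L_3(u) = -(53/90)u^3 - (106/15)u^2 - (2491/90)u - 106/3
Adding term by term: -2u^3 - 4u^2 - u - 1

g(u) = -2u^3 - 4u^2 - u - 1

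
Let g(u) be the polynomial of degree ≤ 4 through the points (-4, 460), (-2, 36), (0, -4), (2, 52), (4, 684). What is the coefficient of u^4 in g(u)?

2

The leading coefficient equals the top divided difference g[-4,-2,0,2,4].
g[-4,-2] = (36 - 460) / (-2 - (-4)) = -212
g[-2,0] = (-4 - 36) / (0 - (-2)) = -20
g[0,2] = (52 - (-4)) / (2 - 0) = 28
g[2,4] = (684 - 52) / (4 - 2) = 316
g[-4,-2,0] = (-20 - (-212)) / (0 - (-4)) = 48
g[-2,0,2] = (28 - (-20)) / (2 - (-2)) = 12
g[0,2,4] = (316 - 28) / (4 - 0) = 72
g[-4,-2,0,2] = (12 - 48) / (2 - (-4)) = -6
g[-2,0,2,4] = (72 - 12) / (4 - (-2)) = 10
g[-4,-2,0,2,4] = (10 - (-6)) / (4 - (-4)) = 2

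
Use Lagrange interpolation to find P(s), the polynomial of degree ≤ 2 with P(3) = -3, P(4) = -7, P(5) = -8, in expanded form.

P(s) = (3/2)s^2 - (29/2)s + 27

L_0(s) = (s - 4)(s - 5) / [2] = (1/2)s^2 - (9/2)s + 10
L_1(s) = (s - 3)(s - 5) / [-1] = -s^2 + 8s - 15
L_2(s) = (s - 3)(s - 4) / [2] = (1/2)s^2 - (7/2)s + 6
P(s) = (-3)·L_0 + (-7)·L_1 + (-8)·L_2
  (-3)·L_0(s) = -(3/2)s^2 + (27/2)s - 30
  (-7)·L_1(s) = 7s^2 - 56s + 105
  (-8)·L_2(s) = -4s^2 + 28s - 48
Adding term by term: (3/2)s^2 - (29/2)s + 27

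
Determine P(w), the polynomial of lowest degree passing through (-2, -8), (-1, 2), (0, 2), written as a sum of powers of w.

P(w) = -5w^2 - 5w + 2

Newton's divided differences:
P[-2,-1] = (2 - (-8)) / (-1 - (-2)) = 10
P[-1,0] = (2 - 2) / (0 - (-1)) = 0
P[-2,-1,0] = (0 - 10) / (0 - (-2)) = -5
P(w) = -8 + 10·(w + 2) + (-5)·(w + 2)(w + 1)
Expanding: P(w) = -5w^2 - 5w + 2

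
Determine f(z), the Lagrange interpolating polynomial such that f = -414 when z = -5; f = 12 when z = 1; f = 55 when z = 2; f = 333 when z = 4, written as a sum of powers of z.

L_0(z) = (z - 1)(z - 2)(z - 4) / [-378] = -(1/378)z^3 + (1/54)z^2 - (1/27)z + 4/189
L_1(z) = (z + 5)(z - 2)(z - 4) / [18] = (1/18)z^3 - (1/18)z^2 - (11/9)z + 20/9
L_2(z) = (z + 5)(z - 1)(z - 4) / [-14] = -(1/14)z^3 + (3/2)z - 10/7
L_3(z) = (z + 5)(z - 1)(z - 2) / [54] = (1/54)z^3 + (1/27)z^2 - (13/54)z + 5/27
f(z) = (-414)·L_0 + 12·L_1 + 55·L_2 + 333·L_3
  (-414)·L_0(z) = (23/21)z^3 - (23/3)z^2 + (46/3)z - 184/21
  12·L_1(z) = (2/3)z^3 - (2/3)z^2 - (44/3)z + 80/3
  55·L_2(z) = -(55/14)z^3 + (165/2)z - 550/7
  333·L_3(z) = (37/6)z^3 + (37/3)z^2 - (481/6)z + 185/3
Adding term by term: 4z^3 + 4z^2 + 3z + 1

f(z) = 4z^3 + 4z^2 + 3z + 1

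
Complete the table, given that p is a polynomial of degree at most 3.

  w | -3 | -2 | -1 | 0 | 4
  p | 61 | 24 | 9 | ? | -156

4

The 4 known values determine p uniquely (degree ≤ 3).
Evaluate each Lagrange basis at w = 0:
L_0(0) = (2)·(1)·(-4)/[(-1)·(-2)·(-7)] = 4/7
L_1(0) = (3)·(1)·(-4)/[(1)·(-1)·(-6)] = -2
L_2(0) = (3)·(2)·(-4)/[(2)·(1)·(-5)] = 12/5
L_3(0) = (3)·(2)·(1)/[(7)·(6)·(5)] = 1/35
Sum: 61·(4/7) + 24·(-2) + 9·(12/5) + (-156)·(1/35) = 4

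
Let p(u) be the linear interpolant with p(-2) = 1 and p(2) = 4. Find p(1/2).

23/8

Evaluate each Lagrange basis at u = 1/2:
L_0(1/2) = (-3/2)/[(-4)] = 3/8
L_1(1/2) = (5/2)/[(4)] = 5/8
Sum: 1·(3/8) + 4·(5/8) = 23/8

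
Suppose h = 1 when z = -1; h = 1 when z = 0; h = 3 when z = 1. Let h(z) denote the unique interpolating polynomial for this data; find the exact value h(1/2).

7/4

Using Newton's divided-difference form:
h[-1,0] = (1 - 1) / (0 - (-1)) = 0
h[0,1] = (3 - 1) / (1 - 0) = 2
h[-1,0,1] = (2 - 0) / (1 - (-1)) = 1
h(1/2) = 1 + 0·(3/2) + 1·(3/2)·(1/2) = 7/4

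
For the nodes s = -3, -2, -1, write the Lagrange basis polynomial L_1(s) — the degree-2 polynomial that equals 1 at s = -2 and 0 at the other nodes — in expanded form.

L_1(s) = (s + 3)(s + 1) / [(1)·(-1)]
       = (s^2 + 4s + 3) / (-1)

L_1(s) = -s^2 - 4s - 3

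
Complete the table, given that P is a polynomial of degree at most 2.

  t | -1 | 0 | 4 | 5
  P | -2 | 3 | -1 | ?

-8

The 3 known values determine P uniquely (degree ≤ 2).
L_0(5) = (5)·(1)/[(-1)·(-5)] = 1
L_1(5) = (6)·(1)/[(1)·(-4)] = -3/2
L_2(5) = (6)·(5)/[(5)·(4)] = 3/2
Sum: (-2)·(1) + 3·(-3/2) + (-1)·(3/2) = -8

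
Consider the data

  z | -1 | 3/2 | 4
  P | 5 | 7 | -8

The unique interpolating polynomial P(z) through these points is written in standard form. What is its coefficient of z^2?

-34/25

L_0(z) = (z - 3/2)(z - 4) / [25/2] = (2/25)z^2 - (11/25)z + 12/25
L_1(z) = (z + 1)(z - 4) / [-25/4] = -(4/25)z^2 + (12/25)z + 16/25
L_2(z) = (z + 1)(z - 3/2) / [25/2] = (2/25)z^2 - (1/25)z - 3/25
P(z) = 5·L_0 + 7·L_1 + (-8)·L_2
Only the coefficient of z^2 is needed; take it from each L_i and combine:
5·(2/25) + 7·(-4/25) + (-8)·(2/25) = -34/25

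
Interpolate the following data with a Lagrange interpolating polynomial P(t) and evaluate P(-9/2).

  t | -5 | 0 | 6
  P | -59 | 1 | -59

-97/2

L_0(-9/2) = (-9/2)·(-21/2)/[(-5)·(-11)] = 189/220
L_1(-9/2) = (1/2)·(-21/2)/[(5)·(-6)] = 7/40
L_2(-9/2) = (1/2)·(-9/2)/[(11)·(6)] = -3/88
Sum: (-59)·(189/220) + 1·(7/40) + (-59)·(-3/88) = -97/2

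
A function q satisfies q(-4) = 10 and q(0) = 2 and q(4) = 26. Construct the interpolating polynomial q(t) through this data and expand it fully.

q(t) = t^2 + 2t + 2

Build the Lagrange basis polynomials:
L_0(t) = t(t - 4) / [32] = (1/32)t^2 - (1/8)t
L_1(t) = (t + 4)(t - 4) / [-16] = -(1/16)t^2 + 1
L_2(t) = (t + 4)t / [32] = (1/32)t^2 + (1/8)t
q(t) = 10·L_0 + 2·L_1 + 26·L_2
  10·L_0(t) = (5/16)t^2 - (5/4)t
  2·L_1(t) = -(1/8)t^2 + 2
  26·L_2(t) = (13/16)t^2 + (13/4)t
Adding term by term: t^2 + 2t + 2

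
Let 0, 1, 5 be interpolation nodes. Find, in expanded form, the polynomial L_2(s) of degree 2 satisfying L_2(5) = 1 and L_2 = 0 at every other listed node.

L_2(s) = (1/20)s^2 - (1/20)s

L_2(s) = s(s - 1) / [(5)·(4)]
       = (s^2 - s) / (20)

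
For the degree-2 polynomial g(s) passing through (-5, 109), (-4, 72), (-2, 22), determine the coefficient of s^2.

4

Build the Lagrange basis polynomials:
L_0(s) = (s + 4)(s + 2) / [3] = (1/3)s^2 + 2s + 8/3
L_1(s) = (s + 5)(s + 2) / [-2] = -(1/2)s^2 - (7/2)s - 5
L_2(s) = (s + 5)(s + 4) / [6] = (1/6)s^2 + (3/2)s + 10/3
g(s) = 109·L_0 + 72·L_1 + 22·L_2
Only the coefficient of s^2 is needed; take it from each L_i and combine:
109·(1/3) + 72·(-1/2) + 22·(1/6) = 4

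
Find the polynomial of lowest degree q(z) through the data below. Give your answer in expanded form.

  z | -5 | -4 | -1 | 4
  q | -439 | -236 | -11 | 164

L_0(z) = (z + 4)(z + 1)(z - 4) / [-36] = -(1/36)z^3 - (1/36)z^2 + (4/9)z + 4/9
L_1(z) = (z + 5)(z + 1)(z - 4) / [24] = (1/24)z^3 + (1/12)z^2 - (19/24)z - 5/6
L_2(z) = (z + 5)(z + 4)(z - 4) / [-60] = -(1/60)z^3 - (1/12)z^2 + (4/15)z + 4/3
L_3(z) = (z + 5)(z + 4)(z + 1) / [360] = (1/360)z^3 + (1/36)z^2 + (29/360)z + 1/18
q(z) = (-439)·L_0 + (-236)·L_1 + (-11)·L_2 + 164·L_3
  (-439)·L_0(z) = (439/36)z^3 + (439/36)z^2 - (1756/9)z - 1756/9
  (-236)·L_1(z) = -(59/6)z^3 - (59/3)z^2 + (1121/6)z + 590/3
  (-11)·L_2(z) = (11/60)z^3 + (11/12)z^2 - (44/15)z - 44/3
  164·L_3(z) = (41/90)z^3 + (41/9)z^2 + (1189/90)z + 82/9
Adding term by term: 3z^3 - 2z^2 + 2z - 4

q(z) = 3z^3 - 2z^2 + 2z - 4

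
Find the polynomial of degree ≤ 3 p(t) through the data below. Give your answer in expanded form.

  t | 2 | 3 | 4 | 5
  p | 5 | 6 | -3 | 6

Build the Lagrange basis polynomials:
L_0(t) = (t - 3)(t - 4)(t - 5) / [-6] = -(1/6)t^3 + 2t^2 - (47/6)t + 10
L_1(t) = (t - 2)(t - 4)(t - 5) / [2] = (1/2)t^3 - (11/2)t^2 + 19t - 20
L_2(t) = (t - 2)(t - 3)(t - 5) / [-2] = -(1/2)t^3 + 5t^2 - (31/2)t + 15
L_3(t) = (t - 2)(t - 3)(t - 4) / [6] = (1/6)t^3 - (3/2)t^2 + (13/3)t - 4
p(t) = 5·L_0 + 6·L_1 + (-3)·L_2 + 6·L_3
  5·L_0(t) = -(5/6)t^3 + 10t^2 - (235/6)t + 50
  6·L_1(t) = 3t^3 - 33t^2 + 114t - 120
  (-3)·L_2(t) = (3/2)t^3 - 15t^2 + (93/2)t - 45
  6·L_3(t) = t^3 - 9t^2 + 26t - 24
Adding term by term: (14/3)t^3 - 47t^2 + (442/3)t - 139

p(t) = (14/3)t^3 - 47t^2 + (442/3)t - 139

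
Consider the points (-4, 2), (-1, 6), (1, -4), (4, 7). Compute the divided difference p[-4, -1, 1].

p[-4,-1] = (6 - 2) / (-1 - (-4)) = 4/3
p[-1,1] = (-4 - 6) / (1 - (-1)) = -5
p[-4,-1,1] = (-5 - 4/3) / (1 - (-4)) = -19/15

-19/15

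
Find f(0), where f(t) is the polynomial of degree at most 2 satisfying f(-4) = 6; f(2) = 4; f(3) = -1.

Evaluate each Lagrange basis at t = 0:
L_0(0) = (-2)·(-3)/[(-6)·(-7)] = 1/7
L_1(0) = (4)·(-3)/[(6)·(-1)] = 2
L_2(0) = (4)·(-2)/[(7)·(1)] = -8/7
Sum: 6·(1/7) + 4·(2) + (-1)·(-8/7) = 10

10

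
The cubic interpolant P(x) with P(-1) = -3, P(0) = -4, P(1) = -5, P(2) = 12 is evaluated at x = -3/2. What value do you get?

-65/8

L_0(-3/2) = (-3/2)·(-5/2)·(-7/2)/[(-1)·(-2)·(-3)] = 35/16
L_1(-3/2) = (-1/2)·(-5/2)·(-7/2)/[(1)·(-1)·(-2)] = -35/16
L_2(-3/2) = (-1/2)·(-3/2)·(-7/2)/[(2)·(1)·(-1)] = 21/16
L_3(-3/2) = (-1/2)·(-3/2)·(-5/2)/[(3)·(2)·(1)] = -5/16
Sum: (-3)·(35/16) + (-4)·(-35/16) + (-5)·(21/16) + 12·(-5/16) = -65/8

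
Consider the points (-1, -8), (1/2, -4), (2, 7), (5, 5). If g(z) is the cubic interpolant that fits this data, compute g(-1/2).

Evaluate each Lagrange basis at z = -1/2:
L_0(-1/2) = (-1)·(-5/2)·(-11/2)/[(-3/2)·(-3)·(-6)] = 55/108
L_1(-1/2) = (1/2)·(-5/2)·(-11/2)/[(3/2)·(-3/2)·(-9/2)] = 55/81
L_2(-1/2) = (1/2)·(-1)·(-11/2)/[(3)·(3/2)·(-3)] = -11/54
L_3(-1/2) = (1/2)·(-1)·(-5/2)/[(6)·(9/2)·(3)] = 5/324
Sum: (-8)·(55/108) + (-4)·(55/81) + 7·(-11/54) + 5·(5/324) = -293/36

-293/36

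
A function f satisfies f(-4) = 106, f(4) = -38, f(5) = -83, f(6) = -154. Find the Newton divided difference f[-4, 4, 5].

-3

f[-4,4] = (-38 - 106) / (4 - (-4)) = -18
f[4,5] = (-83 - (-38)) / (5 - 4) = -45
f[-4,4,5] = (-45 - (-18)) / (5 - (-4)) = -3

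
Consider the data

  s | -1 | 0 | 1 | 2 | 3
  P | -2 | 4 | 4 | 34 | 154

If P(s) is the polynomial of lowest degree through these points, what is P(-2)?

L_0(-2) = (-2)·(-3)·(-4)·(-5)/[(-1)·(-2)·(-3)·(-4)] = 5
L_1(-2) = (-1)·(-3)·(-4)·(-5)/[(1)·(-1)·(-2)·(-3)] = -10
L_2(-2) = (-1)·(-2)·(-4)·(-5)/[(2)·(1)·(-1)·(-2)] = 10
L_3(-2) = (-1)·(-2)·(-3)·(-5)/[(3)·(2)·(1)·(-1)] = -5
L_4(-2) = (-1)·(-2)·(-3)·(-4)/[(4)·(3)·(2)·(1)] = 1
Sum: (-2)·(5) + 4·(-10) + 4·(10) + 34·(-5) + 154·(1) = -26

-26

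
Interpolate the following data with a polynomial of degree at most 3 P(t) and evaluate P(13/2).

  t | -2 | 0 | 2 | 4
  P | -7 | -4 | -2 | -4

-2137/128

L_0(13/2) = (13/2)·(9/2)·(5/2)/[(-2)·(-4)·(-6)] = -195/128
L_1(13/2) = (17/2)·(9/2)·(5/2)/[(2)·(-2)·(-4)] = 765/128
L_2(13/2) = (17/2)·(13/2)·(5/2)/[(4)·(2)·(-2)] = -1105/128
L_3(13/2) = (17/2)·(13/2)·(9/2)/[(6)·(4)·(2)] = 663/128
Sum: (-7)·(-195/128) + (-4)·(765/128) + (-2)·(-1105/128) + (-4)·(663/128) = -2137/128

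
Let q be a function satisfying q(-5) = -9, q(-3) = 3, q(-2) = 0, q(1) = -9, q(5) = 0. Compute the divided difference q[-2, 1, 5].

q[-2,1] = (-9 - 0) / (1 - (-2)) = -3
q[1,5] = (0 - (-9)) / (5 - 1) = 9/4
q[-2,1,5] = (9/4 - (-3)) / (5 - (-2)) = 3/4

3/4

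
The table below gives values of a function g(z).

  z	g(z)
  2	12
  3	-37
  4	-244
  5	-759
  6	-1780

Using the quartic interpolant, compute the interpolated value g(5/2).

-1/4

L_0(5/2) = (-1/2)·(-3/2)·(-5/2)·(-7/2)/[(-1)·(-2)·(-3)·(-4)] = 35/128
L_1(5/2) = (1/2)·(-3/2)·(-5/2)·(-7/2)/[(1)·(-1)·(-2)·(-3)] = 35/32
L_2(5/2) = (1/2)·(-1/2)·(-5/2)·(-7/2)/[(2)·(1)·(-1)·(-2)] = -35/64
L_3(5/2) = (1/2)·(-1/2)·(-3/2)·(-7/2)/[(3)·(2)·(1)·(-1)] = 7/32
L_4(5/2) = (1/2)·(-1/2)·(-3/2)·(-5/2)/[(4)·(3)·(2)·(1)] = -5/128
Sum: 12·(35/128) + (-37)·(35/32) + (-244)·(-35/64) + (-759)·(7/32) + (-1780)·(-5/128) = -1/4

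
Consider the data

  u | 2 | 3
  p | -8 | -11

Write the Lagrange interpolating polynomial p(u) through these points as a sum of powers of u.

p(u) = -3u - 2

Build the Lagrange basis polynomials:
L_0(u) = (u - 3) / [-1] = -u + 3
L_1(u) = (u - 2) / [1] = u - 2
p(u) = (-8)·L_0 + (-11)·L_1
  (-8)·L_0(u) = 8u - 24
  (-11)·L_1(u) = -11u + 22
Adding term by term: -3u - 2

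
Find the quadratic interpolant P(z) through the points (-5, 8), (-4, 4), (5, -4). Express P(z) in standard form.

L_0(z) = (z + 4)(z - 5) / [10] = (1/10)z^2 - (1/10)z - 2
L_1(z) = (z + 5)(z - 5) / [-9] = -(1/9)z^2 + 25/9
L_2(z) = (z + 5)(z + 4) / [90] = (1/90)z^2 + (1/10)z + 2/9
P(z) = 8·L_0 + 4·L_1 + (-4)·L_2
  8·L_0(z) = (4/5)z^2 - (4/5)z - 16
  4·L_1(z) = -(4/9)z^2 + 100/9
  (-4)·L_2(z) = -(2/45)z^2 - (2/5)z - 8/9
Adding term by term: (14/45)z^2 - (6/5)z - 52/9

P(z) = (14/45)z^2 - (6/5)z - 52/9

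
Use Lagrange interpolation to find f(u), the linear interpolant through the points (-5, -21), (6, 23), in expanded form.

L_0(u) = (u - 6) / [-11] = -(1/11)u + 6/11
L_1(u) = (u + 5) / [11] = (1/11)u + 5/11
f(u) = (-21)·L_0 + 23·L_1
  (-21)·L_0(u) = (21/11)u - 126/11
  23·L_1(u) = (23/11)u + 115/11
Adding term by term: 4u - 1

f(u) = 4u - 1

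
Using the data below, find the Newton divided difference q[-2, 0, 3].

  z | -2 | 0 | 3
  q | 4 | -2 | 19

q[-2,0] = (-2 - 4) / (0 - (-2)) = -3
q[0,3] = (19 - (-2)) / (3 - 0) = 7
q[-2,0,3] = (7 - (-3)) / (3 - (-2)) = 2

2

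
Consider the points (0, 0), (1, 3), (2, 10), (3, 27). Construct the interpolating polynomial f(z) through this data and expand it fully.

L_0(z) = (z - 1)(z - 2)(z - 3) / [-6] = -(1/6)z^3 + z^2 - (11/6)z + 1
L_1(z) = z(z - 2)(z - 3) / [2] = (1/2)z^3 - (5/2)z^2 + 3z
L_2(z) = z(z - 1)(z - 3) / [-2] = -(1/2)z^3 + 2z^2 - (3/2)z
L_3(z) = z(z - 1)(z - 2) / [6] = (1/6)z^3 - (1/2)z^2 + (1/3)z
f(z) = 0·L_0 + 3·L_1 + 10·L_2 + 27·L_3
  0·L_0(z) = 0
  3·L_1(z) = (3/2)z^3 - (15/2)z^2 + 9z
  10·L_2(z) = -5z^3 + 20z^2 - 15z
  27·L_3(z) = (9/2)z^3 - (27/2)z^2 + 9z
Adding term by term: z^3 - z^2 + 3z

f(z) = z^3 - z^2 + 3z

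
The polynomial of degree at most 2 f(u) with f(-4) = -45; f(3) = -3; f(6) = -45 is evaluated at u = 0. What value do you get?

3

Using Newton's divided-difference form:
f[-4,3] = (-3 - (-45)) / (3 - (-4)) = 6
f[3,6] = (-45 - (-3)) / (6 - 3) = -14
f[-4,3,6] = (-14 - 6) / (6 - (-4)) = -2
f(0) = -45 + 6·(4) + (-2)·(4)·(-3) = 3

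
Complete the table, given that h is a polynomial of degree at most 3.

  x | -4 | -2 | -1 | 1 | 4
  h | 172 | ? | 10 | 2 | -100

32

The 4 known values determine h uniquely (degree ≤ 3).
Evaluate each Lagrange basis at x = -2:
L_0(-2) = (-1)·(-3)·(-6)/[(-3)·(-5)·(-8)] = 3/20
L_1(-2) = (2)·(-3)·(-6)/[(3)·(-2)·(-5)] = 6/5
L_2(-2) = (2)·(-1)·(-6)/[(5)·(2)·(-3)] = -2/5
L_3(-2) = (2)·(-1)·(-3)/[(8)·(5)·(3)] = 1/20
Sum: 172·(3/20) + 10·(6/5) + 2·(-2/5) + (-100)·(1/20) = 32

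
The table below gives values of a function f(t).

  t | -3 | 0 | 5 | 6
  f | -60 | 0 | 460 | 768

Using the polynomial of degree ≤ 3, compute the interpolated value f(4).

248

L_0(4) = (4)·(-1)·(-2)/[(-3)·(-8)·(-9)] = -1/27
L_1(4) = (7)·(-1)·(-2)/[(3)·(-5)·(-6)] = 7/45
L_2(4) = (7)·(4)·(-2)/[(8)·(5)·(-1)] = 7/5
L_3(4) = (7)·(4)·(-1)/[(9)·(6)·(1)] = -14/27
Sum: (-60)·(-1/27) + 0 + 460·(7/5) + 768·(-14/27) = 248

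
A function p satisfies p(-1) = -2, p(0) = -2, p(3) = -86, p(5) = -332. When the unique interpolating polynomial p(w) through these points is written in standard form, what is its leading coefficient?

L_0(w) = w(w - 3)(w - 5) / [-24] = -(1/24)w^3 + (1/3)w^2 - (5/8)w
L_1(w) = (w + 1)(w - 3)(w - 5) / [15] = (1/15)w^3 - (7/15)w^2 + (7/15)w + 1
L_2(w) = (w + 1)w(w - 5) / [-24] = -(1/24)w^3 + (1/6)w^2 + (5/24)w
L_3(w) = (w + 1)w(w - 3) / [60] = (1/60)w^3 - (1/30)w^2 - (1/20)w
p(w) = (-2)·L_0 + (-2)·L_1 + (-86)·L_2 + (-332)·L_3
Only the coefficient of w^3 is needed; take it from each L_i and combine:
(-2)·(-1/24) + (-2)·(1/15) + (-86)·(-1/24) + (-332)·(1/60) = -2

-2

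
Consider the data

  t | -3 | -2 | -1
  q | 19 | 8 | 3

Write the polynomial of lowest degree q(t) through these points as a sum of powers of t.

L_0(t) = (t + 2)(t + 1) / [2] = (1/2)t^2 + (3/2)t + 1
L_1(t) = (t + 3)(t + 1) / [-1] = -t^2 - 4t - 3
L_2(t) = (t + 3)(t + 2) / [2] = (1/2)t^2 + (5/2)t + 3
q(t) = 19·L_0 + 8·L_1 + 3·L_2
  19·L_0(t) = (19/2)t^2 + (57/2)t + 19
  8·L_1(t) = -8t^2 - 32t - 24
  3·L_2(t) = (3/2)t^2 + (15/2)t + 9
Adding term by term: 3t^2 + 4t + 4

q(t) = 3t^2 + 4t + 4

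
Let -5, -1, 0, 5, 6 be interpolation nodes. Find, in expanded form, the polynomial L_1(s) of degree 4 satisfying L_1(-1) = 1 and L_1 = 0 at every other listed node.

L_1(s) = -(1/168)s^4 + (1/28)s^3 + (25/168)s^2 - (25/28)s

L_1(s) = (s + 5)s(s - 5)(s - 6) / [(4)·(-1)·(-6)·(-7)]
       = (s^4 - 6s^3 - 25s^2 + 150s) / (-168)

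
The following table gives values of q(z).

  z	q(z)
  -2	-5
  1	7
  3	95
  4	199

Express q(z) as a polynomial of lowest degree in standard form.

q(z) = 2z^3 + 4z^2 + 2z - 1

L_0(z) = (z - 1)(z - 3)(z - 4) / [-90] = -(1/90)z^3 + (4/45)z^2 - (19/90)z + 2/15
L_1(z) = (z + 2)(z - 3)(z - 4) / [18] = (1/18)z^3 - (5/18)z^2 - (1/9)z + 4/3
L_2(z) = (z + 2)(z - 1)(z - 4) / [-10] = -(1/10)z^3 + (3/10)z^2 + (3/5)z - 4/5
L_3(z) = (z + 2)(z - 1)(z - 3) / [18] = (1/18)z^3 - (1/9)z^2 - (5/18)z + 1/3
q(z) = (-5)·L_0 + 7·L_1 + 95·L_2 + 199·L_3
  (-5)·L_0(z) = (1/18)z^3 - (4/9)z^2 + (19/18)z - 2/3
  7·L_1(z) = (7/18)z^3 - (35/18)z^2 - (7/9)z + 28/3
  95·L_2(z) = -(19/2)z^3 + (57/2)z^2 + 57z - 76
  199·L_3(z) = (199/18)z^3 - (199/9)z^2 - (995/18)z + 199/3
Adding term by term: 2z^3 + 4z^2 + 2z - 1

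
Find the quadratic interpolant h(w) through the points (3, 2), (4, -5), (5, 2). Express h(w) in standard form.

h(w) = 7w^2 - 56w + 107

Build the Lagrange basis polynomials:
L_0(w) = (w - 4)(w - 5) / [2] = (1/2)w^2 - (9/2)w + 10
L_1(w) = (w - 3)(w - 5) / [-1] = -w^2 + 8w - 15
L_2(w) = (w - 3)(w - 4) / [2] = (1/2)w^2 - (7/2)w + 6
h(w) = 2·L_0 + (-5)·L_1 + 2·L_2
  2·L_0(w) = w^2 - 9w + 20
  (-5)·L_1(w) = 5w^2 - 40w + 75
  2·L_2(w) = w^2 - 7w + 12
Adding term by term: 7w^2 - 56w + 107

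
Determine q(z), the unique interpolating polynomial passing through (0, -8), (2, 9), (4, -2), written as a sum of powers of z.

q(z) = -(7/2)z^2 + (31/2)z - 8

Build the Lagrange basis polynomials:
L_0(z) = (z - 2)(z - 4) / [8] = (1/8)z^2 - (3/4)z + 1
L_1(z) = z(z - 4) / [-4] = -(1/4)z^2 + z
L_2(z) = z(z - 2) / [8] = (1/8)z^2 - (1/4)z
q(z) = (-8)·L_0 + 9·L_1 + (-2)·L_2
  (-8)·L_0(z) = -z^2 + 6z - 8
  9·L_1(z) = -(9/4)z^2 + 9z
  (-2)·L_2(z) = -(1/4)z^2 + (1/2)z
Adding term by term: -(7/2)z^2 + (31/2)z - 8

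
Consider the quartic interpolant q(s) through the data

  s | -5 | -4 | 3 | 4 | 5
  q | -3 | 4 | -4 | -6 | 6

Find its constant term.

464/21

L_0(s) = (s + 4)(s - 3)(s - 4)(s - 5) / [720] = (1/720)s^4 - (1/90)s^3 - (1/720)s^2 + (8/45)s - 1/3
L_1(s) = (s + 5)(s - 3)(s - 4)(s - 5) / [-504] = -(1/504)s^4 + (1/72)s^3 + (13/504)s^2 - (25/72)s + 25/42
L_2(s) = (s + 5)(s + 4)(s - 4)(s - 5) / [112] = (1/112)s^4 - (41/112)s^2 + 25/7
L_3(s) = (s + 5)(s + 4)(s - 3)(s - 5) / [-72] = -(1/72)s^4 - (1/72)s^3 + (37/72)s^2 + (25/72)s - 25/6
L_4(s) = (s + 5)(s + 4)(s - 3)(s - 4) / [180] = (1/180)s^4 + (1/90)s^3 - (31/180)s^2 - (8/45)s + 4/3
q(s) = (-3)·L_0 + 4·L_1 + (-4)·L_2 + (-6)·L_3 + 6·L_4
Only the constant term is needed; take it from each L_i and combine:
(-3)·(-1/3) + 4·(25/42) + (-4)·(25/7) + (-6)·(-25/6) + 6·(4/3) = 464/21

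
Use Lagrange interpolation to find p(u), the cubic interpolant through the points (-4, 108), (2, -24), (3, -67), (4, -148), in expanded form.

Build the Lagrange basis polynomials:
L_0(u) = (u - 2)(u - 3)(u - 4) / [-336] = -(1/336)u^3 + (3/112)u^2 - (13/168)u + 1/14
L_1(u) = (u + 4)(u - 3)(u - 4) / [12] = (1/12)u^3 - (1/4)u^2 - (4/3)u + 4
L_2(u) = (u + 4)(u - 2)(u - 4) / [-7] = -(1/7)u^3 + (2/7)u^2 + (16/7)u - 32/7
L_3(u) = (u + 4)(u - 2)(u - 3) / [16] = (1/16)u^3 - (1/16)u^2 - (7/8)u + 3/2
p(u) = 108·L_0 + (-24)·L_1 + (-67)·L_2 + (-148)·L_3
  108·L_0(u) = -(9/28)u^3 + (81/28)u^2 - (117/14)u + 54/7
  (-24)·L_1(u) = -2u^3 + 6u^2 + 32u - 96
  (-67)·L_2(u) = (67/7)u^3 - (134/7)u^2 - (1072/7)u + 2144/7
  (-148)·L_3(u) = -(37/4)u^3 + (37/4)u^2 + (259/2)u - 222
Adding term by term: -2u^3 - u^2 - 4

p(u) = -2u^3 - u^2 - 4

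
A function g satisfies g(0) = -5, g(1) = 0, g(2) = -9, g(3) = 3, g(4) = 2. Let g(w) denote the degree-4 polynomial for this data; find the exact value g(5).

L_0(5) = (4)·(3)·(2)·(1)/[(-1)·(-2)·(-3)·(-4)] = 1
L_1(5) = (5)·(3)·(2)·(1)/[(1)·(-1)·(-2)·(-3)] = -5
L_2(5) = (5)·(4)·(2)·(1)/[(2)·(1)·(-1)·(-2)] = 10
L_3(5) = (5)·(4)·(3)·(1)/[(3)·(2)·(1)·(-1)] = -10
L_4(5) = (5)·(4)·(3)·(2)/[(4)·(3)·(2)·(1)] = 5
Sum: (-5)·(1) + 0 + (-9)·(10) + 3·(-10) + 2·(5) = -115

-115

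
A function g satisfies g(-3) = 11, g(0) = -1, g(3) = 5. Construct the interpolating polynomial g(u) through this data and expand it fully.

Newton's divided differences:
g[-3,0] = (-1 - 11) / (0 - (-3)) = -4
g[0,3] = (5 - (-1)) / (3 - 0) = 2
g[-3,0,3] = (2 - (-4)) / (3 - (-3)) = 1
g(u) = 11 + (-4)·(u + 3) + 1·(u + 3)u
Expanding: g(u) = u^2 - u - 1

g(u) = u^2 - u - 1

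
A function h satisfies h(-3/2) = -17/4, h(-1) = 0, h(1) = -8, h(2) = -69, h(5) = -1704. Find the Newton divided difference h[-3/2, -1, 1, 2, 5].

-2

h[-3/2,-1] = (0 - (-17/4)) / (-1 - (-3/2)) = 17/2
h[-1,1] = (-8 - 0) / (1 - (-1)) = -4
h[1,2] = (-69 - (-8)) / (2 - 1) = -61
h[2,5] = (-1704 - (-69)) / (5 - 2) = -545
h[-3/2,-1,1] = (-4 - 17/2) / (1 - (-3/2)) = -5
h[-1,1,2] = (-61 - (-4)) / (2 - (-1)) = -19
h[1,2,5] = (-545 - (-61)) / (5 - 1) = -121
h[-3/2,-1,1,2] = (-19 - (-5)) / (2 - (-3/2)) = -4
h[-1,1,2,5] = (-121 - (-19)) / (5 - (-1)) = -17
h[-3/2,-1,1,2,5] = (-17 - (-4)) / (5 - (-3/2)) = -2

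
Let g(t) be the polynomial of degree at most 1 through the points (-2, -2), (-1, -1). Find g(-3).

-3

Evaluate each Lagrange basis at t = -3:
L_0(-3) = (-2)/[(-1)] = 2
L_1(-3) = (-1)/[(1)] = -1
Sum: (-2)·(2) + (-1)·(-1) = -3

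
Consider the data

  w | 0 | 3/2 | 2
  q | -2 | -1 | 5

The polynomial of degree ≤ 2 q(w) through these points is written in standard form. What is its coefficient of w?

L_0(w) = (w - 3/2)(w - 2) / [3] = (1/3)w^2 - (7/6)w + 1
L_1(w) = w(w - 2) / [-3/4] = -(4/3)w^2 + (8/3)w
L_2(w) = w(w - 3/2) / [1] = w^2 - (3/2)w
q(w) = (-2)·L_0 + (-1)·L_1 + 5·L_2
Only the coefficient of w is needed; take it from each L_i and combine:
(-2)·(-7/6) + (-1)·(8/3) + 5·(-3/2) = -47/6

-47/6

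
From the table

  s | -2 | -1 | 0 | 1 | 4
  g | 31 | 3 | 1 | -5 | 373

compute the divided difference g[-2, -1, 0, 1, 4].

g[-2,-1] = (3 - 31) / (-1 - (-2)) = -28
g[-1,0] = (1 - 3) / (0 - (-1)) = -2
g[0,1] = (-5 - 1) / (1 - 0) = -6
g[1,4] = (373 - (-5)) / (4 - 1) = 126
g[-2,-1,0] = (-2 - (-28)) / (0 - (-2)) = 13
g[-1,0,1] = (-6 - (-2)) / (1 - (-1)) = -2
g[0,1,4] = (126 - (-6)) / (4 - 0) = 33
g[-2,-1,0,1] = (-2 - 13) / (1 - (-2)) = -5
g[-1,0,1,4] = (33 - (-2)) / (4 - (-1)) = 7
g[-2,-1,0,1,4] = (7 - (-5)) / (4 - (-2)) = 2

2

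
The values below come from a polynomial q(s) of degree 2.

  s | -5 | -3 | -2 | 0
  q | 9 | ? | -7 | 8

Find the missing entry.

The 3 known values determine q uniquely (degree ≤ 2).
Evaluate each Lagrange basis at s = -3:
L_0(-3) = (-1)·(-3)/[(-3)·(-5)] = 1/5
L_1(-3) = (2)·(-3)/[(3)·(-2)] = 1
L_2(-3) = (2)·(-1)/[(5)·(2)] = -1/5
Sum: 9·(1/5) + (-7)·(1) + 8·(-1/5) = -34/5

-34/5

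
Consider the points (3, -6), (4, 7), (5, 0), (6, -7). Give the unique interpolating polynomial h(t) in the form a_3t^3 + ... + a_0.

h(t) = (10/3)t^3 - 50t^2 + (719/3)t - 365

Build the Lagrange basis polynomials:
L_0(t) = (t - 4)(t - 5)(t - 6) / [-6] = -(1/6)t^3 + (5/2)t^2 - (37/3)t + 20
L_1(t) = (t - 3)(t - 5)(t - 6) / [2] = (1/2)t^3 - 7t^2 + (63/2)t - 45
L_2(t) = (t - 3)(t - 4)(t - 6) / [-2] = -(1/2)t^3 + (13/2)t^2 - 27t + 36
L_3(t) = (t - 3)(t - 4)(t - 5) / [6] = (1/6)t^3 - 2t^2 + (47/6)t - 10
h(t) = (-6)·L_0 + 7·L_1 + 0·L_2 + (-7)·L_3
  (-6)·L_0(t) = t^3 - 15t^2 + 74t - 120
  7·L_1(t) = (7/2)t^3 - 49t^2 + (441/2)t - 315
  0·L_2(t) = 0
  (-7)·L_3(t) = -(7/6)t^3 + 14t^2 - (329/6)t + 70
Adding term by term: (10/3)t^3 - 50t^2 + (719/3)t - 365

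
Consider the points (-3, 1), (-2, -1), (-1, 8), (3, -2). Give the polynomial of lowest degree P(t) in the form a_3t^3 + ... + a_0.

P(t) = -(13/10)t^3 - (23/10)t^2 + (56/5)t + 101/5

Build the Lagrange basis polynomials:
L_0(t) = (t + 2)(t + 1)(t - 3) / [-12] = -(1/12)t^3 + (7/12)t + 1/2
L_1(t) = (t + 3)(t + 1)(t - 3) / [5] = (1/5)t^3 + (1/5)t^2 - (9/5)t - 9/5
L_2(t) = (t + 3)(t + 2)(t - 3) / [-8] = -(1/8)t^3 - (1/4)t^2 + (9/8)t + 9/4
L_3(t) = (t + 3)(t + 2)(t + 1) / [120] = (1/120)t^3 + (1/20)t^2 + (11/120)t + 1/20
P(t) = 1·L_0 + (-1)·L_1 + 8·L_2 + (-2)·L_3
  1·L_0(t) = -(1/12)t^3 + (7/12)t + 1/2
  (-1)·L_1(t) = -(1/5)t^3 - (1/5)t^2 + (9/5)t + 9/5
  8·L_2(t) = -t^3 - 2t^2 + 9t + 18
  (-2)·L_3(t) = -(1/60)t^3 - (1/10)t^2 - (11/60)t - 1/10
Adding term by term: -(13/10)t^3 - (23/10)t^2 + (56/5)t + 101/5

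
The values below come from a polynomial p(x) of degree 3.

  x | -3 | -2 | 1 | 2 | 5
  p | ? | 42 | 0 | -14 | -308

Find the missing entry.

116

The 4 known values determine p uniquely (degree ≤ 3).
Evaluate each Lagrange basis at x = -3:
L_0(-3) = (-4)·(-5)·(-8)/[(-3)·(-4)·(-7)] = 40/21
L_1(-3) = (-1)·(-5)·(-8)/[(3)·(-1)·(-4)] = -10/3
L_2(-3) = (-1)·(-4)·(-8)/[(4)·(1)·(-3)] = 8/3
L_3(-3) = (-1)·(-4)·(-5)/[(7)·(4)·(3)] = -5/21
Sum: 42·(40/21) + 0 + (-14)·(8/3) + (-308)·(-5/21) = 116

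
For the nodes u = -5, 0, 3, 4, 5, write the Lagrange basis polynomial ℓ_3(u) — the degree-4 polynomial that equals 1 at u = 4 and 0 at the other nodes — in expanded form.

ℓ_3(u) = -(1/36)u^4 + (1/12)u^3 + (25/36)u^2 - (25/12)u

ℓ_3(u) = (u + 5)u(u - 3)(u - 5) / [(9)·(4)·(1)·(-1)]
       = (u^4 - 3u^3 - 25u^2 + 75u) / (-36)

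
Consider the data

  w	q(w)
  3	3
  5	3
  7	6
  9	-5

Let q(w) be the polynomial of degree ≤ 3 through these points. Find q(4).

Using Newton's divided-difference form:
q[3,5] = (3 - 3) / (5 - 3) = 0
q[5,7] = (6 - 3) / (7 - 5) = 3/2
q[7,9] = (-5 - 6) / (9 - 7) = -11/2
q[3,5,7] = (3/2 - 0) / (7 - 3) = 3/8
q[5,7,9] = (-11/2 - 3/2) / (9 - 5) = -7/4
q[3,5,7,9] = (-7/4 - 3/8) / (9 - 3) = -17/48
q(4) = 3 + 0·(1) + (3/8)·(1)·(-1) + (-17/48)·(1)·(-1)·(-3) = 25/16

25/16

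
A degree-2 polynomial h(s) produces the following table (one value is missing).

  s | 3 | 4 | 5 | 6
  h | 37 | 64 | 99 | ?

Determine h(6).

142

The 3 known values determine h uniquely (degree ≤ 2).
Evaluate each Lagrange basis at s = 6:
L_0(6) = (2)·(1)/[(-1)·(-2)] = 1
L_1(6) = (3)·(1)/[(1)·(-1)] = -3
L_2(6) = (3)·(2)/[(2)·(1)] = 3
Sum: 37·(1) + 64·(-3) + 99·(3) = 142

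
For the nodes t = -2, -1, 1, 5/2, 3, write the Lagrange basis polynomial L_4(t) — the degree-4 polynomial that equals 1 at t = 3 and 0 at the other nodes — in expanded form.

L_4(t) = (t + 2)(t + 1)(t - 1)(t - 5/2) / [(5)·(4)·(2)·(1/2)]
       = (t^4 - (1/2)t^3 - 6t^2 + (1/2)t + 5) / (20)

L_4(t) = (1/20)t^4 - (1/40)t^3 - (3/10)t^2 + (1/40)t + 1/4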